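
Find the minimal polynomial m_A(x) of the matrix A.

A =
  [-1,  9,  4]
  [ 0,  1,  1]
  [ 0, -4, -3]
x^3 + 3*x^2 + 3*x + 1

The characteristic polynomial is χ_A(x) = (x + 1)^3, so the eigenvalues are known. The minimal polynomial is
  m_A(x) = Π_λ (x − λ)^{k_λ}
where k_λ is the size of the *largest* Jordan block for λ (equivalently, the smallest k with (A − λI)^k v = 0 for every generalised eigenvector v of λ).

  λ = -1: largest Jordan block has size 3, contributing (x + 1)^3

So m_A(x) = (x + 1)^3 = x^3 + 3*x^2 + 3*x + 1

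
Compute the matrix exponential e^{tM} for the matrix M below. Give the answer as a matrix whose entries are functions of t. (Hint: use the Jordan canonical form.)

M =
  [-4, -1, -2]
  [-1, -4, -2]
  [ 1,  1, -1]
e^{tM} =
  [-t*exp(-3*t) + exp(-3*t), -t*exp(-3*t), -2*t*exp(-3*t)]
  [-t*exp(-3*t), -t*exp(-3*t) + exp(-3*t), -2*t*exp(-3*t)]
  [t*exp(-3*t), t*exp(-3*t), 2*t*exp(-3*t) + exp(-3*t)]

Strategy: write M = P · J · P⁻¹ where J is a Jordan canonical form, so e^{tM} = P · e^{tJ} · P⁻¹, and e^{tJ} can be computed block-by-block.

M has Jordan form
J =
  [-3,  1,  0]
  [ 0, -3,  0]
  [ 0,  0, -3]
(up to reordering of blocks).

Per-block formulas:
  For a 1×1 block at λ = -3: exp(t · [-3]) = [e^(-3t)].
  For a 2×2 Jordan block J_2(-3): exp(t · J_2(-3)) = e^(-3t)·(I + t·N), where N is the 2×2 nilpotent shift.

After assembling e^{tJ} and conjugating by P, we get:

e^{tM} =
  [-t*exp(-3*t) + exp(-3*t), -t*exp(-3*t), -2*t*exp(-3*t)]
  [-t*exp(-3*t), -t*exp(-3*t) + exp(-3*t), -2*t*exp(-3*t)]
  [t*exp(-3*t), t*exp(-3*t), 2*t*exp(-3*t) + exp(-3*t)]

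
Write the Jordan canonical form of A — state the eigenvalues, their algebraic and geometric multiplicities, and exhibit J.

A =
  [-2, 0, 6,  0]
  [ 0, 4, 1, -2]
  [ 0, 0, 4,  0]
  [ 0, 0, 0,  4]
J_1(-2) ⊕ J_2(4) ⊕ J_1(4)

The characteristic polynomial is
  det(x·I − A) = x^4 - 10*x^3 + 24*x^2 + 32*x - 128 = (x - 4)^3*(x + 2)

Eigenvalues and multiplicities (the geometric multiplicity of λ is n − rank(A − λI), which equals the number of Jordan blocks for λ):
  λ = -2: algebraic multiplicity = 1, geometric multiplicity = 1
  λ = 4: algebraic multiplicity = 3, geometric multiplicity = 2

Determining the block sizes for each eigenvalue:
  λ = -2: one block (gm = 1), so the single block has size am = 1 → block sizes [1]
  λ = 4: 2 blocks summing to 3 forces exactly one block of size 2 and the rest size 1 → block sizes [2, 1]

Assembling the blocks gives a Jordan form
J =
  [-2, 0, 0, 0]
  [ 0, 4, 1, 0]
  [ 0, 0, 4, 0]
  [ 0, 0, 0, 4]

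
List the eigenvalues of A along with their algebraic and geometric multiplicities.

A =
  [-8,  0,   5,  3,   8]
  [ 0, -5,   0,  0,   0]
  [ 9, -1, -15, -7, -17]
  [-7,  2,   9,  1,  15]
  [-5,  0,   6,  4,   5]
λ = -5: alg = 2, geom = 1; λ = -4: alg = 3, geom = 2

Step 1 — factor the characteristic polynomial to read off the algebraic multiplicities:
  χ_A(x) = (x + 4)^3*(x + 5)^2

Step 2 — compute geometric multiplicities via the rank-nullity identity g(λ) = n − rank(A − λI):
  rank(A − (-5)·I) = 4, so dim ker(A − (-5)·I) = n − 4 = 1
  rank(A − (-4)·I) = 3, so dim ker(A − (-4)·I) = n − 3 = 2

Summary:
  λ = -5: algebraic multiplicity = 2, geometric multiplicity = 1
  λ = -4: algebraic multiplicity = 3, geometric multiplicity = 2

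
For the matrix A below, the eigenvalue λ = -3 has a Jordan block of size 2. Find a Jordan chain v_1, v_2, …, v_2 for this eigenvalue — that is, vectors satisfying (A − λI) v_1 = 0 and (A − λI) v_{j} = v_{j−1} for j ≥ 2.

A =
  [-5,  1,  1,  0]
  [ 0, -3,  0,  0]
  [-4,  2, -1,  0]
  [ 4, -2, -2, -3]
A Jordan chain for λ = -3 of length 2:
v_1 = (-2, 0, -4, 4)ᵀ
v_2 = (1, 0, 0, 0)ᵀ

Let N = A − (-3)·I. We want v_2 with N^2 v_2 = 0 but N^1 v_2 ≠ 0; then v_{j-1} := N · v_j for j = 2, …, 2.

Pick v_2 = (1, 0, 0, 0)ᵀ.
Then v_1 = N · v_2 = (-2, 0, -4, 4)ᵀ.

Sanity check: (A − (-3)·I) v_1 = (0, 0, 0, 0)ᵀ = 0. ✓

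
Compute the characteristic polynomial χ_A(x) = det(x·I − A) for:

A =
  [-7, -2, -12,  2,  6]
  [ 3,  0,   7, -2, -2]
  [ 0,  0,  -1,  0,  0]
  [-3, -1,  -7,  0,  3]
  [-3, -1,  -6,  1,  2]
x^5 + 6*x^4 + 14*x^3 + 16*x^2 + 9*x + 2

Expanding det(x·I − A) (e.g. by cofactor expansion or by noting that A is similar to its Jordan form J, which has the same characteristic polynomial as A) gives
  χ_A(x) = x^5 + 6*x^4 + 14*x^3 + 16*x^2 + 9*x + 2
which factors as (x + 1)^4*(x + 2). The eigenvalues (with algebraic multiplicities) are λ = -2 with multiplicity 1, λ = -1 with multiplicity 4.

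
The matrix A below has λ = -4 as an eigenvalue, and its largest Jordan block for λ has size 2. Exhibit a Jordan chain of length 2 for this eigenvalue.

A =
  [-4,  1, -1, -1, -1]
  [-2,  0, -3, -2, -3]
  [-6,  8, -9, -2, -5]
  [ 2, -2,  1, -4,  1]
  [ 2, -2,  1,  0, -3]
A Jordan chain for λ = -4 of length 2:
v_1 = (0, -2, -6, 2, 2)ᵀ
v_2 = (1, 0, 0, 0, 0)ᵀ

Let N = A − (-4)·I. We want v_2 with N^2 v_2 = 0 but N^1 v_2 ≠ 0; then v_{j-1} := N · v_j for j = 2, …, 2.

Pick v_2 = (1, 0, 0, 0, 0)ᵀ.
Then v_1 = N · v_2 = (0, -2, -6, 2, 2)ᵀ.

Sanity check: (A − (-4)·I) v_1 = (0, 0, 0, 0, 0)ᵀ = 0. ✓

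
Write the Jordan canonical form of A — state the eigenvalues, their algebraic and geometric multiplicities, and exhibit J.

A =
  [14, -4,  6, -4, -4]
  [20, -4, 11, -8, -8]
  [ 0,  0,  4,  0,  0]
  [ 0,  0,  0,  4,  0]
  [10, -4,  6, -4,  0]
J_1(2) ⊕ J_2(4) ⊕ J_1(4) ⊕ J_1(4)

The characteristic polynomial is
  det(x·I − A) = x^5 - 18*x^4 + 128*x^3 - 448*x^2 + 768*x - 512 = (x - 4)^4*(x - 2)

Eigenvalues and multiplicities (the geometric multiplicity of λ is n − rank(A − λI), which equals the number of Jordan blocks for λ):
  λ = 2: algebraic multiplicity = 1, geometric multiplicity = 1
  λ = 4: algebraic multiplicity = 4, geometric multiplicity = 3

Determining the block sizes for each eigenvalue:
  λ = 2: one block (gm = 1), so the single block has size am = 1 → block sizes [1]
  λ = 4: 3 blocks summing to 4 forces exactly one block of size 2 and the rest size 1 → block sizes [2, 1, 1]

Assembling the blocks gives a Jordan form
J =
  [2, 0, 0, 0, 0]
  [0, 4, 1, 0, 0]
  [0, 0, 4, 0, 0]
  [0, 0, 0, 4, 0]
  [0, 0, 0, 0, 4]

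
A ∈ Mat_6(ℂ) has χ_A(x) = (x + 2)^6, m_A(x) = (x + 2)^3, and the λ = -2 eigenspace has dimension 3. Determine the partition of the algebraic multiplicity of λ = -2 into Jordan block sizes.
Block sizes for λ = -2: [3, 2, 1]

Step 1 — from the characteristic polynomial, algebraic multiplicity of λ = -2 is 6. From dim ker(A − (-2)·I) = 3, there are exactly 3 Jordan blocks for λ = -2.
Step 2 — from the minimal polynomial, the factor (x + 2)^3 tells us the largest block for λ = -2 has size 3.
Step 3 — with total size 6, 3 blocks, and largest block 3, the block sizes (in nonincreasing order) are [3, 2, 1].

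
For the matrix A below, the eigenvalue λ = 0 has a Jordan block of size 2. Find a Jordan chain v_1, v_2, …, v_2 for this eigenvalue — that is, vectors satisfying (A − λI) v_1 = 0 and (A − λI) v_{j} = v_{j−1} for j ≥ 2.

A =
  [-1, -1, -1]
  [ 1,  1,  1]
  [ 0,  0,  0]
A Jordan chain for λ = 0 of length 2:
v_1 = (-1, 1, 0)ᵀ
v_2 = (1, 0, 0)ᵀ

Let N = A − (0)·I. We want v_2 with N^2 v_2 = 0 but N^1 v_2 ≠ 0; then v_{j-1} := N · v_j for j = 2, …, 2.

Pick v_2 = (1, 0, 0)ᵀ.
Then v_1 = N · v_2 = (-1, 1, 0)ᵀ.

Sanity check: (A − (0)·I) v_1 = (0, 0, 0)ᵀ = 0. ✓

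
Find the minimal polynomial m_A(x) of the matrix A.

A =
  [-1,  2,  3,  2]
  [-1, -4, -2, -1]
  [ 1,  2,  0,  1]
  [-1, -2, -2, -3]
x^3 + 6*x^2 + 12*x + 8

The characteristic polynomial is χ_A(x) = (x + 2)^4, so the eigenvalues are known. The minimal polynomial is
  m_A(x) = Π_λ (x − λ)^{k_λ}
where k_λ is the size of the *largest* Jordan block for λ (equivalently, the smallest k with (A − λI)^k v = 0 for every generalised eigenvector v of λ).

  λ = -2: largest Jordan block has size 3, contributing (x + 2)^3

So m_A(x) = (x + 2)^3 = x^3 + 6*x^2 + 12*x + 8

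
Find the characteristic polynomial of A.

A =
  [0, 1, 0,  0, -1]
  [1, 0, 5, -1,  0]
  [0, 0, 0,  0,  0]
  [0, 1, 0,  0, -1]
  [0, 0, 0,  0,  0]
x^5

Expanding det(x·I − A) (e.g. by cofactor expansion or by noting that A is similar to its Jordan form J, which has the same characteristic polynomial as A) gives
  χ_A(x) = x^5
which factors as x^5. The eigenvalues (with algebraic multiplicities) are λ = 0 with multiplicity 5.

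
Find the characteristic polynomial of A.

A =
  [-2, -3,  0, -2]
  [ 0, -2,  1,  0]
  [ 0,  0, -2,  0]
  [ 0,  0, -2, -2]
x^4 + 8*x^3 + 24*x^2 + 32*x + 16

Expanding det(x·I − A) (e.g. by cofactor expansion or by noting that A is similar to its Jordan form J, which has the same characteristic polynomial as A) gives
  χ_A(x) = x^4 + 8*x^3 + 24*x^2 + 32*x + 16
which factors as (x + 2)^4. The eigenvalues (with algebraic multiplicities) are λ = -2 with multiplicity 4.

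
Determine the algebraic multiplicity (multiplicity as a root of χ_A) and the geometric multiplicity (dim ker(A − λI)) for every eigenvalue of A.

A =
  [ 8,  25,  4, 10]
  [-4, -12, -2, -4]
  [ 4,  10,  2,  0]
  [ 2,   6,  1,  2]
λ = 0: alg = 4, geom = 2

Step 1 — factor the characteristic polynomial to read off the algebraic multiplicities:
  χ_A(x) = x^4

Step 2 — compute geometric multiplicities via the rank-nullity identity g(λ) = n − rank(A − λI):
  rank(A − (0)·I) = 2, so dim ker(A − (0)·I) = n − 2 = 2

Summary:
  λ = 0: algebraic multiplicity = 4, geometric multiplicity = 2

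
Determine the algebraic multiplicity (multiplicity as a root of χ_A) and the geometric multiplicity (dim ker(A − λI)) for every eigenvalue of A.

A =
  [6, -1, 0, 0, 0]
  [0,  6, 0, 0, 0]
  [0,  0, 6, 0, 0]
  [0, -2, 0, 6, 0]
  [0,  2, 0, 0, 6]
λ = 6: alg = 5, geom = 4

Step 1 — factor the characteristic polynomial to read off the algebraic multiplicities:
  χ_A(x) = (x - 6)^5

Step 2 — compute geometric multiplicities via the rank-nullity identity g(λ) = n − rank(A − λI):
  rank(A − (6)·I) = 1, so dim ker(A − (6)·I) = n − 1 = 4

Summary:
  λ = 6: algebraic multiplicity = 5, geometric multiplicity = 4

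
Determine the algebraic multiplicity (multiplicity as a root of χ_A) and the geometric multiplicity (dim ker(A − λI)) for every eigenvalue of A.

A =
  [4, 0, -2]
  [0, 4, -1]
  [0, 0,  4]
λ = 4: alg = 3, geom = 2

Step 1 — factor the characteristic polynomial to read off the algebraic multiplicities:
  χ_A(x) = (x - 4)^3

Step 2 — compute geometric multiplicities via the rank-nullity identity g(λ) = n − rank(A − λI):
  rank(A − (4)·I) = 1, so dim ker(A − (4)·I) = n − 1 = 2

Summary:
  λ = 4: algebraic multiplicity = 3, geometric multiplicity = 2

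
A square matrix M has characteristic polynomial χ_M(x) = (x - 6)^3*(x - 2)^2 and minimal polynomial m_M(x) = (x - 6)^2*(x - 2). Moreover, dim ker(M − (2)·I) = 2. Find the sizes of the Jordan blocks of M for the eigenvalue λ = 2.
Block sizes for λ = 2: [1, 1]

Step 1 — from the characteristic polynomial, algebraic multiplicity of λ = 2 is 2. From dim ker(M − (2)·I) = 2, there are exactly 2 Jordan blocks for λ = 2.
Step 2 — from the minimal polynomial, the factor (x − 2) tells us the largest block for λ = 2 has size 1.
Step 3 — with total size 2, 2 blocks, and largest block 1, the block sizes (in nonincreasing order) are [1, 1].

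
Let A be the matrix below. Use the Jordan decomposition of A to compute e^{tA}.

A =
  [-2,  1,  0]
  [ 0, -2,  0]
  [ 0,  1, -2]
e^{tA} =
  [exp(-2*t), t*exp(-2*t), 0]
  [0, exp(-2*t), 0]
  [0, t*exp(-2*t), exp(-2*t)]

Strategy: write A = P · J · P⁻¹ where J is a Jordan canonical form, so e^{tA} = P · e^{tJ} · P⁻¹, and e^{tJ} can be computed block-by-block.

A has Jordan form
J =
  [-2,  1,  0]
  [ 0, -2,  0]
  [ 0,  0, -2]
(up to reordering of blocks).

Per-block formulas:
  For a 2×2 Jordan block J_2(-2): exp(t · J_2(-2)) = e^(-2t)·(I + t·N), where N is the 2×2 nilpotent shift.
  For a 1×1 block at λ = -2: exp(t · [-2]) = [e^(-2t)].

After assembling e^{tJ} and conjugating by P, we get:

e^{tA} =
  [exp(-2*t), t*exp(-2*t), 0]
  [0, exp(-2*t), 0]
  [0, t*exp(-2*t), exp(-2*t)]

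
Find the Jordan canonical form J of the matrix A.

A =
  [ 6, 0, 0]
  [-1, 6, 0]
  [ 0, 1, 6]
J_3(6)

The characteristic polynomial is
  det(x·I − A) = x^3 - 18*x^2 + 108*x - 216 = (x - 6)^3

Eigenvalues and multiplicities (the geometric multiplicity of λ is n − rank(A − λI), which equals the number of Jordan blocks for λ):
  λ = 6: algebraic multiplicity = 3, geometric multiplicity = 1

Determining the block sizes for each eigenvalue:
  λ = 6: one block (gm = 1), so the single block has size am = 3 → block sizes [3]

Assembling the blocks gives a Jordan form
J =
  [6, 1, 0]
  [0, 6, 1]
  [0, 0, 6]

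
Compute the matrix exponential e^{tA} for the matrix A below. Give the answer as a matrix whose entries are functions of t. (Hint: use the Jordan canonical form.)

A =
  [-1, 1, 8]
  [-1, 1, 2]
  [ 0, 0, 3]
e^{tA} =
  [1 - t, t, 2*t + 2*exp(3*t) - 2]
  [-t, t + 1, 2*t]
  [0, 0, exp(3*t)]

Strategy: write A = P · J · P⁻¹ where J is a Jordan canonical form, so e^{tA} = P · e^{tJ} · P⁻¹, and e^{tJ} can be computed block-by-block.

A has Jordan form
J =
  [0, 1, 0]
  [0, 0, 0]
  [0, 0, 3]
(up to reordering of blocks).

Per-block formulas:
  For a 2×2 Jordan block J_2(0): exp(t · J_2(0)) = e^(0t)·(I + t·N), where N is the 2×2 nilpotent shift.
  For a 1×1 block at λ = 3: exp(t · [3]) = [e^(3t)].

After assembling e^{tJ} and conjugating by P, we get:

e^{tA} =
  [1 - t, t, 2*t + 2*exp(3*t) - 2]
  [-t, t + 1, 2*t]
  [0, 0, exp(3*t)]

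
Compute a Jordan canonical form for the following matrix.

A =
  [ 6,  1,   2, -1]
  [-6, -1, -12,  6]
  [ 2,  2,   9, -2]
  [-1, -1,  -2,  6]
J_2(5) ⊕ J_1(5) ⊕ J_1(5)

The characteristic polynomial is
  det(x·I − A) = x^4 - 20*x^3 + 150*x^2 - 500*x + 625 = (x - 5)^4

Eigenvalues and multiplicities (the geometric multiplicity of λ is n − rank(A − λI), which equals the number of Jordan blocks for λ):
  λ = 5: algebraic multiplicity = 4, geometric multiplicity = 3

Determining the block sizes for each eigenvalue:
  λ = 5: 3 blocks summing to 4 forces exactly one block of size 2 and the rest size 1 → block sizes [2, 1, 1]

Assembling the blocks gives a Jordan form
J =
  [5, 1, 0, 0]
  [0, 5, 0, 0]
  [0, 0, 5, 0]
  [0, 0, 0, 5]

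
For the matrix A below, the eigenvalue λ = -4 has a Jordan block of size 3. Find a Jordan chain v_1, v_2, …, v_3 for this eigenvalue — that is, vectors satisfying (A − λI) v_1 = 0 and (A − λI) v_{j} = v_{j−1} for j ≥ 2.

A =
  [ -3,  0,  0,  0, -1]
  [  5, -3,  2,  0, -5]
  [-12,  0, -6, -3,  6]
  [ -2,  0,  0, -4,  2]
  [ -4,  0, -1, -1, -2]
A Jordan chain for λ = -4 of length 3:
v_1 = (2, 0, 0, -4, 2)ᵀ
v_2 = (1, 2, -6, -2, -1)ᵀ
v_3 = (1, 3, -3, 0, 0)ᵀ

Let N = A − (-4)·I. We want v_3 with N^3 v_3 = 0 but N^2 v_3 ≠ 0; then v_{j-1} := N · v_j for j = 3, …, 2.

Pick v_3 = (1, 3, -3, 0, 0)ᵀ.
Then v_2 = N · v_3 = (1, 2, -6, -2, -1)ᵀ.
Then v_1 = N · v_2 = (2, 0, 0, -4, 2)ᵀ.

Sanity check: (A − (-4)·I) v_1 = (0, 0, 0, 0, 0)ᵀ = 0. ✓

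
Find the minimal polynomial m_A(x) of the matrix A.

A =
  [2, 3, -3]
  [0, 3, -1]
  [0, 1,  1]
x^2 - 4*x + 4

The characteristic polynomial is χ_A(x) = (x - 2)^3, so the eigenvalues are known. The minimal polynomial is
  m_A(x) = Π_λ (x − λ)^{k_λ}
where k_λ is the size of the *largest* Jordan block for λ (equivalently, the smallest k with (A − λI)^k v = 0 for every generalised eigenvector v of λ).

  λ = 2: largest Jordan block has size 2, contributing (x − 2)^2

So m_A(x) = (x - 2)^2 = x^2 - 4*x + 4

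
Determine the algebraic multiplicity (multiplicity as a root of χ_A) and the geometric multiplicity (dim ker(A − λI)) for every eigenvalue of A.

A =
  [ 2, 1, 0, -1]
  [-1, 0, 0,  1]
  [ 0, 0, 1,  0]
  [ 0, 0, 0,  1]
λ = 1: alg = 4, geom = 3

Step 1 — factor the characteristic polynomial to read off the algebraic multiplicities:
  χ_A(x) = (x - 1)^4

Step 2 — compute geometric multiplicities via the rank-nullity identity g(λ) = n − rank(A − λI):
  rank(A − (1)·I) = 1, so dim ker(A − (1)·I) = n − 1 = 3

Summary:
  λ = 1: algebraic multiplicity = 4, geometric multiplicity = 3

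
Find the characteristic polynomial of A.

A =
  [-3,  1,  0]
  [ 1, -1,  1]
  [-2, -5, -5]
x^3 + 9*x^2 + 27*x + 27

Expanding det(x·I − A) (e.g. by cofactor expansion or by noting that A is similar to its Jordan form J, which has the same characteristic polynomial as A) gives
  χ_A(x) = x^3 + 9*x^2 + 27*x + 27
which factors as (x + 3)^3. The eigenvalues (with algebraic multiplicities) are λ = -3 with multiplicity 3.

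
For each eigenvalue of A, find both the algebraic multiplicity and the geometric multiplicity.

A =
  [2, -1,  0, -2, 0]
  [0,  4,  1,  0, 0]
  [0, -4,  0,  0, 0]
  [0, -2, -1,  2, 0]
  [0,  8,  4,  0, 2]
λ = 2: alg = 5, geom = 3

Step 1 — factor the characteristic polynomial to read off the algebraic multiplicities:
  χ_A(x) = (x - 2)^5

Step 2 — compute geometric multiplicities via the rank-nullity identity g(λ) = n − rank(A − λI):
  rank(A − (2)·I) = 2, so dim ker(A − (2)·I) = n − 2 = 3

Summary:
  λ = 2: algebraic multiplicity = 5, geometric multiplicity = 3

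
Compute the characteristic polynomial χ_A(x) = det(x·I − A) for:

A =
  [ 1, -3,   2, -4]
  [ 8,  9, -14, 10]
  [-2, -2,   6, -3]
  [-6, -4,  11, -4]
x^4 - 12*x^3 + 54*x^2 - 108*x + 81

Expanding det(x·I − A) (e.g. by cofactor expansion or by noting that A is similar to its Jordan form J, which has the same characteristic polynomial as A) gives
  χ_A(x) = x^4 - 12*x^3 + 54*x^2 - 108*x + 81
which factors as (x - 3)^4. The eigenvalues (with algebraic multiplicities) are λ = 3 with multiplicity 4.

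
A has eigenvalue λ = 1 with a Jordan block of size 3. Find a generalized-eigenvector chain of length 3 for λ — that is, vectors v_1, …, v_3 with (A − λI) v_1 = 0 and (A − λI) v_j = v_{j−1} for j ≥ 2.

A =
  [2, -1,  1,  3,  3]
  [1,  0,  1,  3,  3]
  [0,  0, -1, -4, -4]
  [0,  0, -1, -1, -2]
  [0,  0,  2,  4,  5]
A Jordan chain for λ = 1 of length 3:
v_1 = (1, 1, 0, 0, 0)ᵀ
v_2 = (1, 1, -2, -1, 2)ᵀ
v_3 = (0, 0, 1, 0, 0)ᵀ

Let N = A − (1)·I. We want v_3 with N^3 v_3 = 0 but N^2 v_3 ≠ 0; then v_{j-1} := N · v_j for j = 3, …, 2.

Pick v_3 = (0, 0, 1, 0, 0)ᵀ.
Then v_2 = N · v_3 = (1, 1, -2, -1, 2)ᵀ.
Then v_1 = N · v_2 = (1, 1, 0, 0, 0)ᵀ.

Sanity check: (A − (1)·I) v_1 = (0, 0, 0, 0, 0)ᵀ = 0. ✓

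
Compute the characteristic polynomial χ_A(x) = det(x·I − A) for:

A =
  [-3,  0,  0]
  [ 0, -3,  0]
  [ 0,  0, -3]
x^3 + 9*x^2 + 27*x + 27

Expanding det(x·I − A) (e.g. by cofactor expansion or by noting that A is similar to its Jordan form J, which has the same characteristic polynomial as A) gives
  χ_A(x) = x^3 + 9*x^2 + 27*x + 27
which factors as (x + 3)^3. The eigenvalues (with algebraic multiplicities) are λ = -3 with multiplicity 3.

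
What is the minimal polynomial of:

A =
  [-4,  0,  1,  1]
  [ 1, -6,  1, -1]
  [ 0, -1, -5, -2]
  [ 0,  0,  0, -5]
x^3 + 15*x^2 + 75*x + 125

The characteristic polynomial is χ_A(x) = (x + 5)^4, so the eigenvalues are known. The minimal polynomial is
  m_A(x) = Π_λ (x − λ)^{k_λ}
where k_λ is the size of the *largest* Jordan block for λ (equivalently, the smallest k with (A − λI)^k v = 0 for every generalised eigenvector v of λ).

  λ = -5: largest Jordan block has size 3, contributing (x + 5)^3

So m_A(x) = (x + 5)^3 = x^3 + 15*x^2 + 75*x + 125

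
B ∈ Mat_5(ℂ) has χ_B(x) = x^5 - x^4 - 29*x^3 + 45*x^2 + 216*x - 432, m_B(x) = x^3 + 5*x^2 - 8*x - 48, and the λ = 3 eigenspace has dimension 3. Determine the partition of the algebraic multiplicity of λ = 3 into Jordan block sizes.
Block sizes for λ = 3: [1, 1, 1]

Step 1 — from the characteristic polynomial, algebraic multiplicity of λ = 3 is 3. From dim ker(B − (3)·I) = 3, there are exactly 3 Jordan blocks for λ = 3.
Step 2 — from the minimal polynomial, the factor (x − 3) tells us the largest block for λ = 3 has size 1.
Step 3 — with total size 3, 3 blocks, and largest block 1, the block sizes (in nonincreasing order) are [1, 1, 1].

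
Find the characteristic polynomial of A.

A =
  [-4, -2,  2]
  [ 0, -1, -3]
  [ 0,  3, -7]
x^3 + 12*x^2 + 48*x + 64

Expanding det(x·I − A) (e.g. by cofactor expansion or by noting that A is similar to its Jordan form J, which has the same characteristic polynomial as A) gives
  χ_A(x) = x^3 + 12*x^2 + 48*x + 64
which factors as (x + 4)^3. The eigenvalues (with algebraic multiplicities) are λ = -4 with multiplicity 3.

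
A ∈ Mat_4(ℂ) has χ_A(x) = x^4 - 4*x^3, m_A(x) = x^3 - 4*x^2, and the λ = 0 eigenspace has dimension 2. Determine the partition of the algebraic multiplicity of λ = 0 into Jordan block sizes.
Block sizes for λ = 0: [2, 1]

Step 1 — from the characteristic polynomial, algebraic multiplicity of λ = 0 is 3. From dim ker(A − (0)·I) = 2, there are exactly 2 Jordan blocks for λ = 0.
Step 2 — from the minimal polynomial, the factor (x − 0)^2 tells us the largest block for λ = 0 has size 2.
Step 3 — with total size 3, 2 blocks, and largest block 2, the block sizes (in nonincreasing order) are [2, 1].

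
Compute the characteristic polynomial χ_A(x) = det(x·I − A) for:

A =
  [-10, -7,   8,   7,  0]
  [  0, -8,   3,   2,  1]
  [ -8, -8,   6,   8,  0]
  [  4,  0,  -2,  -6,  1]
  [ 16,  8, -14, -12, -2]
x^5 + 20*x^4 + 160*x^3 + 640*x^2 + 1280*x + 1024

Expanding det(x·I − A) (e.g. by cofactor expansion or by noting that A is similar to its Jordan form J, which has the same characteristic polynomial as A) gives
  χ_A(x) = x^5 + 20*x^4 + 160*x^3 + 640*x^2 + 1280*x + 1024
which factors as (x + 4)^5. The eigenvalues (with algebraic multiplicities) are λ = -4 with multiplicity 5.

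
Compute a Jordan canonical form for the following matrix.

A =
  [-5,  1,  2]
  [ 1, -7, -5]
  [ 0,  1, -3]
J_3(-5)

The characteristic polynomial is
  det(x·I − A) = x^3 + 15*x^2 + 75*x + 125 = (x + 5)^3

Eigenvalues and multiplicities (the geometric multiplicity of λ is n − rank(A − λI), which equals the number of Jordan blocks for λ):
  λ = -5: algebraic multiplicity = 3, geometric multiplicity = 1

Determining the block sizes for each eigenvalue:
  λ = -5: one block (gm = 1), so the single block has size am = 3 → block sizes [3]

Assembling the blocks gives a Jordan form
J =
  [-5,  1,  0]
  [ 0, -5,  1]
  [ 0,  0, -5]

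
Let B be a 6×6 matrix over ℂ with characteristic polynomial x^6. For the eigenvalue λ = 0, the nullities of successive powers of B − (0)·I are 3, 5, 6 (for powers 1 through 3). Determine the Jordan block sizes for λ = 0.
Block sizes for λ = 0: [3, 2, 1]

From the dimensions of kernels of powers, the number of Jordan blocks of size at least j is d_j − d_{j−1} where d_j = dim ker(N^j) (with d_0 = 0). Computing the differences gives [3, 2, 1].
The number of blocks of size exactly k is (#blocks of size ≥ k) − (#blocks of size ≥ k + 1), so the partition is: 1 block(s) of size 1, 1 block(s) of size 2, 1 block(s) of size 3.
In nonincreasing order the block sizes are [3, 2, 1].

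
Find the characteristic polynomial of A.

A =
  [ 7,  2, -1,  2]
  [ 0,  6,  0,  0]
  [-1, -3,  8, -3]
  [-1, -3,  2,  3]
x^4 - 24*x^3 + 216*x^2 - 864*x + 1296

Expanding det(x·I − A) (e.g. by cofactor expansion or by noting that A is similar to its Jordan form J, which has the same characteristic polynomial as A) gives
  χ_A(x) = x^4 - 24*x^3 + 216*x^2 - 864*x + 1296
which factors as (x - 6)^4. The eigenvalues (with algebraic multiplicities) are λ = 6 with multiplicity 4.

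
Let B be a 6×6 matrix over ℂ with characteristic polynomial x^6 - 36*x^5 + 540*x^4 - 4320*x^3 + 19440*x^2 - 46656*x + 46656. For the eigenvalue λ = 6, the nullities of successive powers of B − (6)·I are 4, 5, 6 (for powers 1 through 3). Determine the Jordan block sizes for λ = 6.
Block sizes for λ = 6: [3, 1, 1, 1]

From the dimensions of kernels of powers, the number of Jordan blocks of size at least j is d_j − d_{j−1} where d_j = dim ker(N^j) (with d_0 = 0). Computing the differences gives [4, 1, 1].
The number of blocks of size exactly k is (#blocks of size ≥ k) − (#blocks of size ≥ k + 1), so the partition is: 3 block(s) of size 1, 1 block(s) of size 3.
In nonincreasing order the block sizes are [3, 1, 1, 1].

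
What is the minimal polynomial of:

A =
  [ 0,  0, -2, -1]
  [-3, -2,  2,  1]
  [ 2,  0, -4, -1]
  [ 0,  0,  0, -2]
x^3 + 6*x^2 + 12*x + 8

The characteristic polynomial is χ_A(x) = (x + 2)^4, so the eigenvalues are known. The minimal polynomial is
  m_A(x) = Π_λ (x − λ)^{k_λ}
where k_λ is the size of the *largest* Jordan block for λ (equivalently, the smallest k with (A − λI)^k v = 0 for every generalised eigenvector v of λ).

  λ = -2: largest Jordan block has size 3, contributing (x + 2)^3

So m_A(x) = (x + 2)^3 = x^3 + 6*x^2 + 12*x + 8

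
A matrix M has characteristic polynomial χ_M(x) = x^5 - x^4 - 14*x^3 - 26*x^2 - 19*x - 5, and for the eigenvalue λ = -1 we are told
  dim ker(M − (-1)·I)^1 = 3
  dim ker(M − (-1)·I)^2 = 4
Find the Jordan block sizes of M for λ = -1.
Block sizes for λ = -1: [2, 1, 1]

From the dimensions of kernels of powers, the number of Jordan blocks of size at least j is d_j − d_{j−1} where d_j = dim ker(N^j) (with d_0 = 0). Computing the differences gives [3, 1].
The number of blocks of size exactly k is (#blocks of size ≥ k) − (#blocks of size ≥ k + 1), so the partition is: 2 block(s) of size 1, 1 block(s) of size 2.
In nonincreasing order the block sizes are [2, 1, 1].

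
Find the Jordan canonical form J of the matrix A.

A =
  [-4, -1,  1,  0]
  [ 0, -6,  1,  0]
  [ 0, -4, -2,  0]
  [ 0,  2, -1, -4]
J_3(-4) ⊕ J_1(-4)

The characteristic polynomial is
  det(x·I − A) = x^4 + 16*x^3 + 96*x^2 + 256*x + 256 = (x + 4)^4

Eigenvalues and multiplicities (the geometric multiplicity of λ is n − rank(A − λI), which equals the number of Jordan blocks for λ):
  λ = -4: algebraic multiplicity = 4, geometric multiplicity = 2

Determining the block sizes for each eigenvalue:
  λ = -4: with am = 4 and gm = 2, the partition is not yet determined (e.g. several partitions of 4 into 2 parts exist). Let N = A − (-4)·I. Computing rank(N^1) = 2, rank(N^2) = 1, rank(N^3) = 0; the number of blocks of size ≥ j is rank(N^{j−1}) − rank(N^j), giving [2, 1, 1]. So we have 1 block(s) of size 3, 1 block(s) of size 1 → block sizes [3, 1]

Assembling the blocks gives a Jordan form
J =
  [-4,  1,  0,  0]
  [ 0, -4,  1,  0]
  [ 0,  0, -4,  0]
  [ 0,  0,  0, -4]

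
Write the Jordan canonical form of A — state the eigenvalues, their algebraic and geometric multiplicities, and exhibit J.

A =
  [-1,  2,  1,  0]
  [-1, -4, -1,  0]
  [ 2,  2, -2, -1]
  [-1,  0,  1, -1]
J_3(-2) ⊕ J_1(-2)

The characteristic polynomial is
  det(x·I − A) = x^4 + 8*x^3 + 24*x^2 + 32*x + 16 = (x + 2)^4

Eigenvalues and multiplicities (the geometric multiplicity of λ is n − rank(A − λI), which equals the number of Jordan blocks for λ):
  λ = -2: algebraic multiplicity = 4, geometric multiplicity = 2

Determining the block sizes for each eigenvalue:
  λ = -2: with am = 4 and gm = 2, the partition is not yet determined (e.g. several partitions of 4 into 2 parts exist). Let N = A − (-2)·I. Computing rank(N^1) = 2, rank(N^2) = 1, rank(N^3) = 0; the number of blocks of size ≥ j is rank(N^{j−1}) − rank(N^j), giving [2, 1, 1]. So we have 1 block(s) of size 3, 1 block(s) of size 1 → block sizes [3, 1]

Assembling the blocks gives a Jordan form
J =
  [-2,  1,  0,  0]
  [ 0, -2,  1,  0]
  [ 0,  0, -2,  0]
  [ 0,  0,  0, -2]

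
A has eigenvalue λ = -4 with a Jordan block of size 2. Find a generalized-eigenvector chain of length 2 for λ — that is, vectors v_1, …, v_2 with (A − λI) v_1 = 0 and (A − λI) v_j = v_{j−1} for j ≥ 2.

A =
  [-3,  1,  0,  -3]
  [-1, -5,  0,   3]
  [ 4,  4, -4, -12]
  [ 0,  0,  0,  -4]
A Jordan chain for λ = -4 of length 2:
v_1 = (1, -1, 4, 0)ᵀ
v_2 = (1, 0, 0, 0)ᵀ

Let N = A − (-4)·I. We want v_2 with N^2 v_2 = 0 but N^1 v_2 ≠ 0; then v_{j-1} := N · v_j for j = 2, …, 2.

Pick v_2 = (1, 0, 0, 0)ᵀ.
Then v_1 = N · v_2 = (1, -1, 4, 0)ᵀ.

Sanity check: (A − (-4)·I) v_1 = (0, 0, 0, 0)ᵀ = 0. ✓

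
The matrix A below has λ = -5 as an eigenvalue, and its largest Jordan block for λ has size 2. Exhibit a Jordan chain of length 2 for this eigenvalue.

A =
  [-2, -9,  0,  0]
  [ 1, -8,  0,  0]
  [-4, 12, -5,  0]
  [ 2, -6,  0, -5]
A Jordan chain for λ = -5 of length 2:
v_1 = (3, 1, -4, 2)ᵀ
v_2 = (1, 0, 0, 0)ᵀ

Let N = A − (-5)·I. We want v_2 with N^2 v_2 = 0 but N^1 v_2 ≠ 0; then v_{j-1} := N · v_j for j = 2, …, 2.

Pick v_2 = (1, 0, 0, 0)ᵀ.
Then v_1 = N · v_2 = (3, 1, -4, 2)ᵀ.

Sanity check: (A − (-5)·I) v_1 = (0, 0, 0, 0)ᵀ = 0. ✓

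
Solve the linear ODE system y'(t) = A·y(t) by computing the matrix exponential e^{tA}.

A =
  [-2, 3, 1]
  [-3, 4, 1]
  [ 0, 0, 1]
e^{tA} =
  [-3*t*exp(t) + exp(t), 3*t*exp(t), t*exp(t)]
  [-3*t*exp(t), 3*t*exp(t) + exp(t), t*exp(t)]
  [0, 0, exp(t)]

Strategy: write A = P · J · P⁻¹ where J is a Jordan canonical form, so e^{tA} = P · e^{tJ} · P⁻¹, and e^{tJ} can be computed block-by-block.

A has Jordan form
J =
  [1, 1, 0]
  [0, 1, 0]
  [0, 0, 1]
(up to reordering of blocks).

Per-block formulas:
  For a 1×1 block at λ = 1: exp(t · [1]) = [e^(1t)].
  For a 2×2 Jordan block J_2(1): exp(t · J_2(1)) = e^(1t)·(I + t·N), where N is the 2×2 nilpotent shift.

After assembling e^{tJ} and conjugating by P, we get:

e^{tA} =
  [-3*t*exp(t) + exp(t), 3*t*exp(t), t*exp(t)]
  [-3*t*exp(t), 3*t*exp(t) + exp(t), t*exp(t)]
  [0, 0, exp(t)]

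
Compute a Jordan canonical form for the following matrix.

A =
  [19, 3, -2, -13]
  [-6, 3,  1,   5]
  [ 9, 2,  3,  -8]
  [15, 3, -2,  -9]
J_3(4) ⊕ J_1(4)

The characteristic polynomial is
  det(x·I − A) = x^4 - 16*x^3 + 96*x^2 - 256*x + 256 = (x - 4)^4

Eigenvalues and multiplicities (the geometric multiplicity of λ is n − rank(A − λI), which equals the number of Jordan blocks for λ):
  λ = 4: algebraic multiplicity = 4, geometric multiplicity = 2

Determining the block sizes for each eigenvalue:
  λ = 4: with am = 4 and gm = 2, the partition is not yet determined (e.g. several partitions of 4 into 2 parts exist). Let N = A − (4)·I. Computing rank(N^1) = 2, rank(N^2) = 1, rank(N^3) = 0; the number of blocks of size ≥ j is rank(N^{j−1}) − rank(N^j), giving [2, 1, 1]. So we have 1 block(s) of size 3, 1 block(s) of size 1 → block sizes [3, 1]

Assembling the blocks gives a Jordan form
J =
  [4, 1, 0, 0]
  [0, 4, 1, 0]
  [0, 0, 4, 0]
  [0, 0, 0, 4]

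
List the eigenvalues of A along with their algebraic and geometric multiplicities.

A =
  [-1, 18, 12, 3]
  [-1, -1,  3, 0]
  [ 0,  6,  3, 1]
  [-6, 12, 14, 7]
λ = -1: alg = 2, geom = 1; λ = 5: alg = 2, geom = 1

Step 1 — factor the characteristic polynomial to read off the algebraic multiplicities:
  χ_A(x) = (x - 5)^2*(x + 1)^2

Step 2 — compute geometric multiplicities via the rank-nullity identity g(λ) = n − rank(A − λI):
  rank(A − (-1)·I) = 3, so dim ker(A − (-1)·I) = n − 3 = 1
  rank(A − (5)·I) = 3, so dim ker(A − (5)·I) = n − 3 = 1

Summary:
  λ = -1: algebraic multiplicity = 2, geometric multiplicity = 1
  λ = 5: algebraic multiplicity = 2, geometric multiplicity = 1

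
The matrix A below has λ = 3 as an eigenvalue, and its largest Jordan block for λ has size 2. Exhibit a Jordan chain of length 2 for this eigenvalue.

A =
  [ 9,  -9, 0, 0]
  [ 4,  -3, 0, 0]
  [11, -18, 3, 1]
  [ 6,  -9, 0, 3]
A Jordan chain for λ = 3 of length 2:
v_1 = (6, 4, 11, 6)ᵀ
v_2 = (1, 0, 0, 0)ᵀ

Let N = A − (3)·I. We want v_2 with N^2 v_2 = 0 but N^1 v_2 ≠ 0; then v_{j-1} := N · v_j for j = 2, …, 2.

Pick v_2 = (1, 0, 0, 0)ᵀ.
Then v_1 = N · v_2 = (6, 4, 11, 6)ᵀ.

Sanity check: (A − (3)·I) v_1 = (0, 0, 0, 0)ᵀ = 0. ✓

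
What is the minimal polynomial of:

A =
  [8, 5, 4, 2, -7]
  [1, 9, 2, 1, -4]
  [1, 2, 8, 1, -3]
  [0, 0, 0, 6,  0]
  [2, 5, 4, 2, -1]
x^3 - 18*x^2 + 108*x - 216

The characteristic polynomial is χ_A(x) = (x - 6)^5, so the eigenvalues are known. The minimal polynomial is
  m_A(x) = Π_λ (x − λ)^{k_λ}
where k_λ is the size of the *largest* Jordan block for λ (equivalently, the smallest k with (A − λI)^k v = 0 for every generalised eigenvector v of λ).

  λ = 6: largest Jordan block has size 3, contributing (x − 6)^3

So m_A(x) = (x - 6)^3 = x^3 - 18*x^2 + 108*x - 216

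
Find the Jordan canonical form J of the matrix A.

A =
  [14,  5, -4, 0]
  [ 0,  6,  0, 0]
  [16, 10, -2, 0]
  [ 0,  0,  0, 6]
J_2(6) ⊕ J_1(6) ⊕ J_1(6)

The characteristic polynomial is
  det(x·I − A) = x^4 - 24*x^3 + 216*x^2 - 864*x + 1296 = (x - 6)^4

Eigenvalues and multiplicities (the geometric multiplicity of λ is n − rank(A − λI), which equals the number of Jordan blocks for λ):
  λ = 6: algebraic multiplicity = 4, geometric multiplicity = 3

Determining the block sizes for each eigenvalue:
  λ = 6: 3 blocks summing to 4 forces exactly one block of size 2 and the rest size 1 → block sizes [2, 1, 1]

Assembling the blocks gives a Jordan form
J =
  [6, 1, 0, 0]
  [0, 6, 0, 0]
  [0, 0, 6, 0]
  [0, 0, 0, 6]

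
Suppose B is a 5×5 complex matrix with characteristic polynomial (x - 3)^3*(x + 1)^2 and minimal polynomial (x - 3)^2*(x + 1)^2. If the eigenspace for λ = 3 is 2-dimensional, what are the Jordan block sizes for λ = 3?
Block sizes for λ = 3: [2, 1]

Step 1 — from the characteristic polynomial, algebraic multiplicity of λ = 3 is 3. From dim ker(B − (3)·I) = 2, there are exactly 2 Jordan blocks for λ = 3.
Step 2 — from the minimal polynomial, the factor (x − 3)^2 tells us the largest block for λ = 3 has size 2.
Step 3 — with total size 3, 2 blocks, and largest block 2, the block sizes (in nonincreasing order) are [2, 1].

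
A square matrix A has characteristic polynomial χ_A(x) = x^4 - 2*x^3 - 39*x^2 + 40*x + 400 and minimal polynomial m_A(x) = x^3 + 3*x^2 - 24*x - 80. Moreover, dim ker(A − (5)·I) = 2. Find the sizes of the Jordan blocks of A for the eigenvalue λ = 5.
Block sizes for λ = 5: [1, 1]

Step 1 — from the characteristic polynomial, algebraic multiplicity of λ = 5 is 2. From dim ker(A − (5)·I) = 2, there are exactly 2 Jordan blocks for λ = 5.
Step 2 — from the minimal polynomial, the factor (x − 5) tells us the largest block for λ = 5 has size 1.
Step 3 — with total size 2, 2 blocks, and largest block 1, the block sizes (in nonincreasing order) are [1, 1].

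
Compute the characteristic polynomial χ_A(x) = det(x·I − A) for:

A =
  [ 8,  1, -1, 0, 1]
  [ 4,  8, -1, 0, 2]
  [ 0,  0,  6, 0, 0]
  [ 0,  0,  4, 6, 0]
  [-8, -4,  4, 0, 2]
x^5 - 30*x^4 + 360*x^3 - 2160*x^2 + 6480*x - 7776

Expanding det(x·I − A) (e.g. by cofactor expansion or by noting that A is similar to its Jordan form J, which has the same characteristic polynomial as A) gives
  χ_A(x) = x^5 - 30*x^4 + 360*x^3 - 2160*x^2 + 6480*x - 7776
which factors as (x - 6)^5. The eigenvalues (with algebraic multiplicities) are λ = 6 with multiplicity 5.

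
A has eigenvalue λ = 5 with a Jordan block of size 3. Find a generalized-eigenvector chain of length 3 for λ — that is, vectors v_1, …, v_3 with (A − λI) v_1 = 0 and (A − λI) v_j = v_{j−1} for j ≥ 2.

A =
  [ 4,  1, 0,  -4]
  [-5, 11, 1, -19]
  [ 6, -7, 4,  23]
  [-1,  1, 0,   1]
A Jordan chain for λ = 5 of length 3:
v_1 = (1, 5, -6, 1)ᵀ
v_2 = (1, 6, -7, 1)ᵀ
v_3 = (0, 1, 0, 0)ᵀ

Let N = A − (5)·I. We want v_3 with N^3 v_3 = 0 but N^2 v_3 ≠ 0; then v_{j-1} := N · v_j for j = 3, …, 2.

Pick v_3 = (0, 1, 0, 0)ᵀ.
Then v_2 = N · v_3 = (1, 6, -7, 1)ᵀ.
Then v_1 = N · v_2 = (1, 5, -6, 1)ᵀ.

Sanity check: (A − (5)·I) v_1 = (0, 0, 0, 0)ᵀ = 0. ✓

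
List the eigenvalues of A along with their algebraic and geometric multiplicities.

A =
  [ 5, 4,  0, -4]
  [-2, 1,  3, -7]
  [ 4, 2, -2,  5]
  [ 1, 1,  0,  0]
λ = 1: alg = 4, geom = 2

Step 1 — factor the characteristic polynomial to read off the algebraic multiplicities:
  χ_A(x) = (x - 1)^4

Step 2 — compute geometric multiplicities via the rank-nullity identity g(λ) = n − rank(A − λI):
  rank(A − (1)·I) = 2, so dim ker(A − (1)·I) = n − 2 = 2

Summary:
  λ = 1: algebraic multiplicity = 4, geometric multiplicity = 2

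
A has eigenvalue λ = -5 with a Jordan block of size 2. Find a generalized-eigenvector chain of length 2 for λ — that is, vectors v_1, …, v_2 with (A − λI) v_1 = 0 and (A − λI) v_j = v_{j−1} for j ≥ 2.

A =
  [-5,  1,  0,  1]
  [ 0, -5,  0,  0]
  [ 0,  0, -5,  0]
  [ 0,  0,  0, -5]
A Jordan chain for λ = -5 of length 2:
v_1 = (1, 0, 0, 0)ᵀ
v_2 = (0, 1, 0, 0)ᵀ

Let N = A − (-5)·I. We want v_2 with N^2 v_2 = 0 but N^1 v_2 ≠ 0; then v_{j-1} := N · v_j for j = 2, …, 2.

Pick v_2 = (0, 1, 0, 0)ᵀ.
Then v_1 = N · v_2 = (1, 0, 0, 0)ᵀ.

Sanity check: (A − (-5)·I) v_1 = (0, 0, 0, 0)ᵀ = 0. ✓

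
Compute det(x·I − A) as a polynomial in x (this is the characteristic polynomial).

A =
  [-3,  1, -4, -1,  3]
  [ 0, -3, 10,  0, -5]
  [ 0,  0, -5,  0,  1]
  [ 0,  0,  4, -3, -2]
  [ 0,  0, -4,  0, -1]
x^5 + 15*x^4 + 90*x^3 + 270*x^2 + 405*x + 243

Expanding det(x·I − A) (e.g. by cofactor expansion or by noting that A is similar to its Jordan form J, which has the same characteristic polynomial as A) gives
  χ_A(x) = x^5 + 15*x^4 + 90*x^3 + 270*x^2 + 405*x + 243
which factors as (x + 3)^5. The eigenvalues (with algebraic multiplicities) are λ = -3 with multiplicity 5.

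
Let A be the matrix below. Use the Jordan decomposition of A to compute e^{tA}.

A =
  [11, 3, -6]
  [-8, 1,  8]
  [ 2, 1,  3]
e^{tA} =
  [6*t*exp(5*t) + exp(5*t), 3*t*exp(5*t), -6*t*exp(5*t)]
  [-8*t*exp(5*t), -4*t*exp(5*t) + exp(5*t), 8*t*exp(5*t)]
  [2*t*exp(5*t), t*exp(5*t), -2*t*exp(5*t) + exp(5*t)]

Strategy: write A = P · J · P⁻¹ where J is a Jordan canonical form, so e^{tA} = P · e^{tJ} · P⁻¹, and e^{tJ} can be computed block-by-block.

A has Jordan form
J =
  [5, 1, 0]
  [0, 5, 0]
  [0, 0, 5]
(up to reordering of blocks).

Per-block formulas:
  For a 1×1 block at λ = 5: exp(t · [5]) = [e^(5t)].
  For a 2×2 Jordan block J_2(5): exp(t · J_2(5)) = e^(5t)·(I + t·N), where N is the 2×2 nilpotent shift.

After assembling e^{tJ} and conjugating by P, we get:

e^{tA} =
  [6*t*exp(5*t) + exp(5*t), 3*t*exp(5*t), -6*t*exp(5*t)]
  [-8*t*exp(5*t), -4*t*exp(5*t) + exp(5*t), 8*t*exp(5*t)]
  [2*t*exp(5*t), t*exp(5*t), -2*t*exp(5*t) + exp(5*t)]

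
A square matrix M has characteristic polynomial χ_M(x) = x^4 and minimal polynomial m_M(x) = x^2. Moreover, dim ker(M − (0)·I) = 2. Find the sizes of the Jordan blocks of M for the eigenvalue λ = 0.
Block sizes for λ = 0: [2, 2]

Step 1 — from the characteristic polynomial, algebraic multiplicity of λ = 0 is 4. From dim ker(M − (0)·I) = 2, there are exactly 2 Jordan blocks for λ = 0.
Step 2 — from the minimal polynomial, the factor (x − 0)^2 tells us the largest block for λ = 0 has size 2.
Step 3 — with total size 4, 2 blocks, and largest block 2, the block sizes (in nonincreasing order) are [2, 2].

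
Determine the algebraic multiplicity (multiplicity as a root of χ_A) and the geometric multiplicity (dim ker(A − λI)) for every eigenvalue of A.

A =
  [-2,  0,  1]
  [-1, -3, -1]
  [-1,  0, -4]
λ = -3: alg = 3, geom = 2

Step 1 — factor the characteristic polynomial to read off the algebraic multiplicities:
  χ_A(x) = (x + 3)^3

Step 2 — compute geometric multiplicities via the rank-nullity identity g(λ) = n − rank(A − λI):
  rank(A − (-3)·I) = 1, so dim ker(A − (-3)·I) = n − 1 = 2

Summary:
  λ = -3: algebraic multiplicity = 3, geometric multiplicity = 2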